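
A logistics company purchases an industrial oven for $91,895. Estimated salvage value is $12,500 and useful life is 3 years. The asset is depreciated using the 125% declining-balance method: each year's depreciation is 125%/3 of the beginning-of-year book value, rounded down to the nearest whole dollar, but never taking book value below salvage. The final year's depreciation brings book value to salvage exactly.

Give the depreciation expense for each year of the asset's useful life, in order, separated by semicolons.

$38,289; $22,335; $18,771

Depreciable base = $91,895 − $12,500 = $79,395.
Year 1: ⌊$91,895 × 125%/3⌋ = $38,289. Book value $53,606.
Year 2: ⌊$53,606 × 125%/3⌋ = $22,335. Book value $31,271.
Year 3 (final): $31,271 − $12,500 = $18,771. Book value $12,500.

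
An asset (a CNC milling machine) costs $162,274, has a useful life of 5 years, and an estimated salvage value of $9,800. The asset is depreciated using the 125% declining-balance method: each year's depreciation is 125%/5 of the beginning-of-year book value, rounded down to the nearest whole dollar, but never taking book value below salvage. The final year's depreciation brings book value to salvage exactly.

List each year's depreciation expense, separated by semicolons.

Depreciable base = $162,274 − $9,800 = $152,474.
Year 1: ⌊$162,274 × 125%/5⌋ = $40,568. Book value $121,706.
Year 2: ⌊$121,706 × 125%/5⌋ = $30,426. Book value $91,280.
Year 3: ⌊$91,280 × 125%/5⌋ = $22,820. Book value $68,460.
Year 4: ⌊$68,460 × 125%/5⌋ = $17,115. Book value $51,345.
Year 5 (final): $51,345 − $9,800 = $41,545. Book value $9,800.

$40,568; $30,426; $22,820; $17,115; $41,545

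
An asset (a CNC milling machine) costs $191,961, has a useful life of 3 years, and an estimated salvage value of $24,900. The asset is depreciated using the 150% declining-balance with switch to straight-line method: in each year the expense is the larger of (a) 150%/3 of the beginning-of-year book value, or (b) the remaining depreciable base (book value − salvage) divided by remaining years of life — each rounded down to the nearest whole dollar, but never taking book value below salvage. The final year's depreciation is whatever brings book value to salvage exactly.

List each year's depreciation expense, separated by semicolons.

Depreciable base = $191,961 − $24,900 = $167,061.
Year 1: DB = ⌊$191,961 × 150%/3⌋ = $95,980; SL = ⌊$167,061/3⌋ = $55,687 → take DB $95,980. Book value $95,981.
Year 2: DB = ⌊$95,981 × 150%/3⌋ = $47,990; SL = ⌊$71,081/2⌋ = $35,540 → take DB $47,990. Book value $47,991.
Year 3 (final): $47,991 − $24,900 = $23,091. Book value $24,900.

$95,980; $47,990; $23,091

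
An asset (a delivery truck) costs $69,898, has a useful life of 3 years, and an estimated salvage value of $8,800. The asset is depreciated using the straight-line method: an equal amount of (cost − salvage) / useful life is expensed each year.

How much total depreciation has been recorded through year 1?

Depreciable base = $69,898 − $8,800 = $61,098.
Annual expense = $61,098 / 3 = $20,366.
End of year 1: book value $49,532.
Accumulated through year 1 = $69,898 − $49,532 = $20,366.

$20,366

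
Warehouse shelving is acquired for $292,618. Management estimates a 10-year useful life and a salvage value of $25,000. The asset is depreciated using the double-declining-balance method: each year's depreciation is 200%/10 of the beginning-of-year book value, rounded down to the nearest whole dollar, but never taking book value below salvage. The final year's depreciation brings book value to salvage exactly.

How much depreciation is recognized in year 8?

Depreciable base = $292,618 − $25,000 = $267,618.
Year 1: ⌊$292,618 × 200%/10⌋ = $58,523. Book value $234,095.
Year 2: ⌊$234,095 × 200%/10⌋ = $46,819. Book value $187,276.
Year 3: ⌊$187,276 × 200%/10⌋ = $37,455. Book value $149,821.
Year 4: ⌊$149,821 × 200%/10⌋ = $29,964. Book value $119,857.
Year 5: ⌊$119,857 × 200%/10⌋ = $23,971. Book value $95,886.
Year 6: ⌊$95,886 × 200%/10⌋ = $19,177. Book value $76,709.
Year 7: ⌊$76,709 × 200%/10⌋ = $15,341. Book value $61,368.
Year 8: ⌊$61,368 × 200%/10⌋ = $12,273. Book value $49,095.

$12,273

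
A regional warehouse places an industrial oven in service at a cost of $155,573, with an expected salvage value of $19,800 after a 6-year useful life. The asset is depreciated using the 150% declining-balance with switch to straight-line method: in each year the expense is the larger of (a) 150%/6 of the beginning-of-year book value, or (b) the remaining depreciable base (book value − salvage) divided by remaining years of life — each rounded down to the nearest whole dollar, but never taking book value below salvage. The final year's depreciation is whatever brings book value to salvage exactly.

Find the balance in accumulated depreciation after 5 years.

$121,060

Depreciable base = $155,573 − $19,800 = $135,773.
Year 1: DB = ⌊$155,573 × 150%/6⌋ = $38,893; SL = ⌊$135,773/6⌋ = $22,628 → take DB $38,893. Book value $116,680.
Year 2: DB = ⌊$116,680 × 150%/6⌋ = $29,170; SL = ⌊$96,880/5⌋ = $19,376 → take DB $29,170. Book value $87,510.
Year 3: DB = ⌊$87,510 × 150%/6⌋ = $21,877; SL = ⌊$67,710/4⌋ = $16,927 → take DB $21,877. Book value $65,633.
Year 4: DB = ⌊$65,633 × 150%/6⌋ = $16,408; SL = ⌊$45,833/3⌋ = $15,277 → take DB $16,408. Book value $49,225.
Year 5: DB = ⌊$49,225 × 150%/6⌋ = $12,306; SL = ⌊$29,425/2⌋ = $14,712 → take SL $14,712. Book value $34,513.
Accumulated through year 5 = $155,573 − $34,513 = $121,060.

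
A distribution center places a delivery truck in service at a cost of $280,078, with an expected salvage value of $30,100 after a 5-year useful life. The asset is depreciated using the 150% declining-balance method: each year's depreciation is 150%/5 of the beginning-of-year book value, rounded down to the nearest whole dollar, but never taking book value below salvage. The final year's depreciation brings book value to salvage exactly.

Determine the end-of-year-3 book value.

$96,068

Depreciable base = $280,078 − $30,100 = $249,978.
Year 1: ⌊$280,078 × 150%/5⌋ = $84,023. Book value $196,055.
Year 2: ⌊$196,055 × 150%/5⌋ = $58,816. Book value $137,239.
Year 3: ⌊$137,239 × 150%/5⌋ = $41,171. Book value $96,068.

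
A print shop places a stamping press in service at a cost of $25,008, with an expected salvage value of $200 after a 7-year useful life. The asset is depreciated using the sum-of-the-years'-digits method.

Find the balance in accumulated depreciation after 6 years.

Depreciable base = $25,008 − $200 = $24,808.
Sum of the years' digits = 7+6+5+4+3+2+1 = 28.
Year 1: $24,808 × 7/28 = $6,202. Book value $18,806.
Year 2: $24,808 × 6/28 = $5,316. Book value $13,490.
Year 3: $24,808 × 5/28 = $4,430. Book value $9,060.
Year 4: $24,808 × 4/28 = $3,544. Book value $5,516.
Year 5: $24,808 × 3/28 = $2,658. Book value $2,858.
Year 6: $24,808 × 2/28 = $1,772. Book value $1,086.
Accumulated through year 6 = $25,008 − $1,086 = $23,922.

$23,922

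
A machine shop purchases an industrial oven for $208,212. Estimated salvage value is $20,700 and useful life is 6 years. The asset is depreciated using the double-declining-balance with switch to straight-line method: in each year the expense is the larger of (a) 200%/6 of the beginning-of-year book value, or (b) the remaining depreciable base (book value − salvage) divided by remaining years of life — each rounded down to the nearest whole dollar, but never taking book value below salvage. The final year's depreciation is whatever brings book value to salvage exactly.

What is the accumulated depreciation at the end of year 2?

Depreciable base = $208,212 − $20,700 = $187,512.
Year 1: DB = ⌊$208,212 × 200%/6⌋ = $69,404; SL = ⌊$187,512/6⌋ = $31,252 → take DB $69,404. Book value $138,808.
Year 2: DB = ⌊$138,808 × 200%/6⌋ = $46,269; SL = ⌊$118,108/5⌋ = $23,621 → take DB $46,269. Book value $92,539.
Accumulated through year 2 = $208,212 − $92,539 = $115,673.

$115,673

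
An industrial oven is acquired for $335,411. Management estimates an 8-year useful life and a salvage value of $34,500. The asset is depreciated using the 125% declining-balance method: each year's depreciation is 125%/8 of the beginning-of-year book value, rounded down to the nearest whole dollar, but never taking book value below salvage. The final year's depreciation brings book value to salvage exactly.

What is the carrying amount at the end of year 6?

Depreciable base = $335,411 − $34,500 = $300,911.
Year 1: ⌊$335,411 × 125%/8⌋ = $52,407. Book value $283,004.
Year 2: ⌊$283,004 × 125%/8⌋ = $44,219. Book value $238,785.
Year 3: ⌊$238,785 × 125%/8⌋ = $37,310. Book value $201,475.
Year 4: ⌊$201,475 × 125%/8⌋ = $31,480. Book value $169,995.
Year 5: ⌊$169,995 × 125%/8⌋ = $26,561. Book value $143,434.
Year 6: ⌊$143,434 × 125%/8⌋ = $22,411. Book value $121,023.

$121,023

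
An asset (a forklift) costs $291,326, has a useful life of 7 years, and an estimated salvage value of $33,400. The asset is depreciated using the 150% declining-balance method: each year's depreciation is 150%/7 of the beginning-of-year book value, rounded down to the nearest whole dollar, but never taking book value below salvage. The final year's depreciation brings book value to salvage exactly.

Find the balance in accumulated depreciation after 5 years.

Depreciable base = $291,326 − $33,400 = $257,926.
Year 1: ⌊$291,326 × 150%/7⌋ = $62,427. Book value $228,899.
Year 2: ⌊$228,899 × 150%/7⌋ = $49,049. Book value $179,850.
Year 3: ⌊$179,850 × 150%/7⌋ = $38,539. Book value $141,311.
Year 4: ⌊$141,311 × 150%/7⌋ = $30,280. Book value $111,031.
Year 5: ⌊$111,031 × 150%/7⌋ = $23,792. Book value $87,239.
Accumulated through year 5 = $291,326 − $87,239 = $204,087.

$204,087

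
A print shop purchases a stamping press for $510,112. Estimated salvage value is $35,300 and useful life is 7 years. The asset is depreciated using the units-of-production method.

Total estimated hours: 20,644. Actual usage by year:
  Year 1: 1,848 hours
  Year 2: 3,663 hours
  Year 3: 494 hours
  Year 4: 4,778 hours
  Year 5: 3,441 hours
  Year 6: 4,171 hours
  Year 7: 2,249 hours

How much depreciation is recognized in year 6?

$95,933

Depreciable base = $510,112 − $35,300 = $474,812.
Rate = $474,812 / 20,644 hours = $23 per hour.
Year 1: 1,848 × $23 = $42,504. Book value $467,608.
Year 2: 3,663 × $23 = $84,249. Book value $383,359.
Year 3: 494 × $23 = $11,362. Book value $371,997.
Year 4: 4,778 × $23 = $109,894. Book value $262,103.
Year 5: 3,441 × $23 = $79,143. Book value $182,960.
Year 6: 4,171 × $23 = $95,933. Book value $87,027.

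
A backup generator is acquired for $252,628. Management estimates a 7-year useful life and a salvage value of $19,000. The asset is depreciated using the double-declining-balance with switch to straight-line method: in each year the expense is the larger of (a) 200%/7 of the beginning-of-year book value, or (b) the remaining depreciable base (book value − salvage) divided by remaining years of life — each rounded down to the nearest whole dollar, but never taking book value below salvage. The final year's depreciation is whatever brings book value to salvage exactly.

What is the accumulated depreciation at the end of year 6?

$219,641

Depreciable base = $252,628 − $19,000 = $233,628.
Year 1: DB = ⌊$252,628 × 200%/7⌋ = $72,179; SL = ⌊$233,628/7⌋ = $33,375 → take DB $72,179. Book value $180,449.
Year 2: DB = ⌊$180,449 × 200%/7⌋ = $51,556; SL = ⌊$161,449/6⌋ = $26,908 → take DB $51,556. Book value $128,893.
Year 3: DB = ⌊$128,893 × 200%/7⌋ = $36,826; SL = ⌊$109,893/5⌋ = $21,978 → take DB $36,826. Book value $92,067.
Year 4: DB = ⌊$92,067 × 200%/7⌋ = $26,304; SL = ⌊$73,067/4⌋ = $18,266 → take DB $26,304. Book value $65,763.
Year 5: DB = ⌊$65,763 × 200%/7⌋ = $18,789; SL = ⌊$46,763/3⌋ = $15,587 → take DB $18,789. Book value $46,974.
Year 6: DB = ⌊$46,974 × 200%/7⌋ = $13,421; SL = ⌊$27,974/2⌋ = $13,987 → take SL $13,987. Book value $32,987.
Accumulated through year 6 = $252,628 − $32,987 = $219,641.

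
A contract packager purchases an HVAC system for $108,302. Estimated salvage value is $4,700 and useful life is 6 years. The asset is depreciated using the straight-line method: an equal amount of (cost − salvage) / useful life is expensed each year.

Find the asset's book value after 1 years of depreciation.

$91,035

Depreciable base = $108,302 − $4,700 = $103,602.
Annual expense = $103,602 / 6 = $17,267.
End of year 1: book value $91,035.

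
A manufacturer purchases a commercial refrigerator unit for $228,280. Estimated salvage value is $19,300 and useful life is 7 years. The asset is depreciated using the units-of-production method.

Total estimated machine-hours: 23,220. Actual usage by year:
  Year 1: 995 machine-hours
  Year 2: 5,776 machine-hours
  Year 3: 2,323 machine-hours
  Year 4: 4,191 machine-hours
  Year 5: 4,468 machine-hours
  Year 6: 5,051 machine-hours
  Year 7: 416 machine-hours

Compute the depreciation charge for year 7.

$3,744

Depreciable base = $228,280 − $19,300 = $208,980.
Rate = $208,980 / 23,220 machine-hours = $9 per machine-hour.
Year 1: 995 × $9 = $8,955. Book value $219,325.
Year 2: 5,776 × $9 = $51,984. Book value $167,341.
Year 3: 2,323 × $9 = $20,907. Book value $146,434.
Year 4: 4,191 × $9 = $37,719. Book value $108,715.
Year 5: 4,468 × $9 = $40,212. Book value $68,503.
Year 6: 5,051 × $9 = $45,459. Book value $23,044.
Year 7: 416 × $9 = $3,744. Book value $19,300.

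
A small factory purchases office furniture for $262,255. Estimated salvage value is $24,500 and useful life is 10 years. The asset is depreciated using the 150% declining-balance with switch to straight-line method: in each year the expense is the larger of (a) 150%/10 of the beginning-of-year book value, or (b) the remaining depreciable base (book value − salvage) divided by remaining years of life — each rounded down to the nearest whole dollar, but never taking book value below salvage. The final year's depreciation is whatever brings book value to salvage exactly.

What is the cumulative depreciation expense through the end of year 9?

$219,382

Depreciable base = $262,255 − $24,500 = $237,755.
Year 1: DB = ⌊$262,255 × 150%/10⌋ = $39,338; SL = ⌊$237,755/10⌋ = $23,775 → take DB $39,338. Book value $222,917.
Year 2: DB = ⌊$222,917 × 150%/10⌋ = $33,437; SL = ⌊$198,417/9⌋ = $22,046 → take DB $33,437. Book value $189,480.
Year 3: DB = ⌊$189,480 × 150%/10⌋ = $28,422; SL = ⌊$164,980/8⌋ = $20,622 → take DB $28,422. Book value $161,058.
Year 4: DB = ⌊$161,058 × 150%/10⌋ = $24,158; SL = ⌊$136,558/7⌋ = $19,508 → take DB $24,158. Book value $136,900.
Year 5: DB = ⌊$136,900 × 150%/10⌋ = $20,535; SL = ⌊$112,400/6⌋ = $18,733 → take DB $20,535. Book value $116,365.
Year 6: DB = ⌊$116,365 × 150%/10⌋ = $17,454; SL = ⌊$91,865/5⌋ = $18,373 → take SL $18,373. Book value $97,992.
Year 7: DB = ⌊$97,992 × 150%/10⌋ = $14,698; SL = ⌊$73,492/4⌋ = $18,373 → take SL $18,373. Book value $79,619.
Year 8: DB = ⌊$79,619 × 150%/10⌋ = $11,942; SL = ⌊$55,119/3⌋ = $18,373 → take SL $18,373. Book value $61,246.
Year 9: DB = ⌊$61,246 × 150%/10⌋ = $9,186; SL = ⌊$36,746/2⌋ = $18,373 → take SL $18,373. Book value $42,873.
Accumulated through year 9 = $262,255 − $42,873 = $219,382.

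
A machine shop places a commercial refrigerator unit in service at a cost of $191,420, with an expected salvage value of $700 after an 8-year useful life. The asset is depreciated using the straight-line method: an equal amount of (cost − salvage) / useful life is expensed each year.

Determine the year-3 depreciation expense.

$23,840

Depreciable base = $191,420 − $700 = $190,720.
Annual expense = $190,720 / 8 = $23,840.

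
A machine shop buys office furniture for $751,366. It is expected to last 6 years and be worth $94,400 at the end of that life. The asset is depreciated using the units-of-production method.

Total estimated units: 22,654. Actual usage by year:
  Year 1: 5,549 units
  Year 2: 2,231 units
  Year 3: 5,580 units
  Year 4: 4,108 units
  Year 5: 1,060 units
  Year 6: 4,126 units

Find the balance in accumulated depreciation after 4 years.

Depreciable base = $751,366 − $94,400 = $656,966.
Rate = $656,966 / 22,654 units = $29 per unit.
Year 1: 5,549 × $29 = $160,921. Book value $590,445.
Year 2: 2,231 × $29 = $64,699. Book value $525,746.
Year 3: 5,580 × $29 = $161,820. Book value $363,926.
Year 4: 4,108 × $29 = $119,132. Book value $244,794.
Accumulated through year 4 = $751,366 − $244,794 = $506,572.

$506,572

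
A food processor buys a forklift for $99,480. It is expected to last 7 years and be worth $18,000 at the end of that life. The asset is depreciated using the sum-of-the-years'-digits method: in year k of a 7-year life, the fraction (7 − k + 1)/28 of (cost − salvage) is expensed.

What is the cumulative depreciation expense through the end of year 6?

Depreciable base = $99,480 − $18,000 = $81,480.
Sum of the years' digits = 7+6+5+4+3+2+1 = 28.
Year 1: $81,480 × 7/28 = $20,370. Book value $79,110.
Year 2: $81,480 × 6/28 = $17,460. Book value $61,650.
Year 3: $81,480 × 5/28 = $14,550. Book value $47,100.
Year 4: $81,480 × 4/28 = $11,640. Book value $35,460.
Year 5: $81,480 × 3/28 = $8,730. Book value $26,730.
Year 6: $81,480 × 2/28 = $5,820. Book value $20,910.
Accumulated through year 6 = $99,480 − $20,910 = $78,570.

$78,570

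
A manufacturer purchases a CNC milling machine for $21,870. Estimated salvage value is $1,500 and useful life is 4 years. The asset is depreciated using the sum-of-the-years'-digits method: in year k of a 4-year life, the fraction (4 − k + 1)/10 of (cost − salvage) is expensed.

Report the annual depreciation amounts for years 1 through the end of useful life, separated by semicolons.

$8,148; $6,111; $4,074; $2,037

Depreciable base = $21,870 − $1,500 = $20,370.
Sum of the years' digits = 4+3+2+1 = 10.
Year 1: $20,370 × 4/10 = $8,148. Book value $13,722.
Year 2: $20,370 × 3/10 = $6,111. Book value $7,611.
Year 3: $20,370 × 2/10 = $4,074. Book value $3,537.
Year 4: $20,370 × 1/10 = $2,037. Book value $1,500.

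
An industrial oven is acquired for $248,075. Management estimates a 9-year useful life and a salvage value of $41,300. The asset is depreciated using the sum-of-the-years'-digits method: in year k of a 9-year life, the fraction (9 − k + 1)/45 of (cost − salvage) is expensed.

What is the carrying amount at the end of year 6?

$68,870

Depreciable base = $248,075 − $41,300 = $206,775.
Sum of the years' digits = 9+8+7+6+5+4+3+2+1 = 45.
Year 1: $206,775 × 9/45 = $41,355. Book value $206,720.
Year 2: $206,775 × 8/45 = $36,760. Book value $169,960.
Year 3: $206,775 × 7/45 = $32,165. Book value $137,795.
Year 4: $206,775 × 6/45 = $27,570. Book value $110,225.
Year 5: $206,775 × 5/45 = $22,975. Book value $87,250.
Year 6: $206,775 × 4/45 = $18,380. Book value $68,870.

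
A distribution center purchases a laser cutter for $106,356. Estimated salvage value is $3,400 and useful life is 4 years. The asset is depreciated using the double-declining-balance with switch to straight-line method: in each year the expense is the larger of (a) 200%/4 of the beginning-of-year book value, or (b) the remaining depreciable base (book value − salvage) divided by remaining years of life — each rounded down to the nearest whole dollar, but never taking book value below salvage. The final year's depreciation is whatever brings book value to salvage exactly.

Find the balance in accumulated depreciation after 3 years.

$93,061

Depreciable base = $106,356 − $3,400 = $102,956.
Year 1: DB = ⌊$106,356 × 200%/4⌋ = $53,178; SL = ⌊$102,956/4⌋ = $25,739 → take DB $53,178. Book value $53,178.
Year 2: DB = ⌊$53,178 × 200%/4⌋ = $26,589; SL = ⌊$49,778/3⌋ = $16,592 → take DB $26,589. Book value $26,589.
Year 3: DB = ⌊$26,589 × 200%/4⌋ = $13,294; SL = ⌊$23,189/2⌋ = $11,594 → take DB $13,294. Book value $13,295.
Accumulated through year 3 = $106,356 − $13,295 = $93,061.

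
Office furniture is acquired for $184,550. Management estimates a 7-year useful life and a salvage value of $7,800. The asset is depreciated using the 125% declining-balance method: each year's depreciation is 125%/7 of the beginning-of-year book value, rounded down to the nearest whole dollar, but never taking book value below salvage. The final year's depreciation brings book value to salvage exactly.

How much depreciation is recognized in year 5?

$15,004

Depreciable base = $184,550 − $7,800 = $176,750.
Year 1: ⌊$184,550 × 125%/7⌋ = $32,955. Book value $151,595.
Year 2: ⌊$151,595 × 125%/7⌋ = $27,070. Book value $124,525.
Year 3: ⌊$124,525 × 125%/7⌋ = $22,236. Book value $102,289.
Year 4: ⌊$102,289 × 125%/7⌋ = $18,265. Book value $84,024.
Year 5: ⌊$84,024 × 125%/7⌋ = $15,004. Book value $69,020.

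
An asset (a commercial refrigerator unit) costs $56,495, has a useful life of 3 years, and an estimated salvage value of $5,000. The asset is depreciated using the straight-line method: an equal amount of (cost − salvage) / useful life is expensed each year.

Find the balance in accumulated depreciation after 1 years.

$17,165

Depreciable base = $56,495 − $5,000 = $51,495.
Annual expense = $51,495 / 3 = $17,165.
End of year 1: book value $39,330.
Accumulated through year 1 = $56,495 − $39,330 = $17,165.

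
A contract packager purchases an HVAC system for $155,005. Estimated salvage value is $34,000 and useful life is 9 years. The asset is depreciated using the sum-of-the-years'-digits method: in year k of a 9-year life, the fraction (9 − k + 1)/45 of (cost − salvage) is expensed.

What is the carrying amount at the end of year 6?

Depreciable base = $155,005 − $34,000 = $121,005.
Sum of the years' digits = 9+8+7+6+5+4+3+2+1 = 45.
Year 1: $121,005 × 9/45 = $24,201. Book value $130,804.
Year 2: $121,005 × 8/45 = $21,512. Book value $109,292.
Year 3: $121,005 × 7/45 = $18,823. Book value $90,469.
Year 4: $121,005 × 6/45 = $16,134. Book value $74,335.
Year 5: $121,005 × 5/45 = $13,445. Book value $60,890.
Year 6: $121,005 × 4/45 = $10,756. Book value $50,134.

$50,134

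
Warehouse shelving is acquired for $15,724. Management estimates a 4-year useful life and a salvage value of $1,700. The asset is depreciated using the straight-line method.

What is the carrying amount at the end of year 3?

Depreciable base = $15,724 − $1,700 = $14,024.
Annual expense = $14,024 / 4 = $3,506.
End of year 1: book value $12,218.
End of year 2: book value $8,712.
End of year 3: book value $5,206.

$5,206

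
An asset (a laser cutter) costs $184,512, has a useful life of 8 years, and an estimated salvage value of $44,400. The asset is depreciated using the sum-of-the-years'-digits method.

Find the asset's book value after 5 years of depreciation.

Depreciable base = $184,512 − $44,400 = $140,112.
Sum of the years' digits = 8+7+6+5+4+3+2+1 = 36.
Year 1: $140,112 × 8/36 = $31,136. Book value $153,376.
Year 2: $140,112 × 7/36 = $27,244. Book value $126,132.
Year 3: $140,112 × 6/36 = $23,352. Book value $102,780.
Year 4: $140,112 × 5/36 = $19,460. Book value $83,320.
Year 5: $140,112 × 4/36 = $15,568. Book value $67,752.

$67,752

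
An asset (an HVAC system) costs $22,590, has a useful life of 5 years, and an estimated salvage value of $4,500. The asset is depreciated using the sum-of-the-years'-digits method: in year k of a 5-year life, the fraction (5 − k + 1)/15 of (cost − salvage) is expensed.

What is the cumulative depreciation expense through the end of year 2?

$10,854

Depreciable base = $22,590 − $4,500 = $18,090.
Sum of the years' digits = 5+4+3+2+1 = 15.
Year 1: $18,090 × 5/15 = $6,030. Book value $16,560.
Year 2: $18,090 × 4/15 = $4,824. Book value $11,736.
Accumulated through year 2 = $22,590 − $11,736 = $10,854.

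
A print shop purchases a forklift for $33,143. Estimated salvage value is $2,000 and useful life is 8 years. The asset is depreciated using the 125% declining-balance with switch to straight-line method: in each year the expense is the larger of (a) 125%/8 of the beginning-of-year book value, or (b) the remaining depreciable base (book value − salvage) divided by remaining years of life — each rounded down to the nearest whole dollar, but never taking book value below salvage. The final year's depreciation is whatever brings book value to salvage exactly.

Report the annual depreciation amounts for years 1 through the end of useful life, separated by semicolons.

$5,178; $4,369; $3,686; $3,582; $3,582; $3,582; $3,582; $3,582

Depreciable base = $33,143 − $2,000 = $31,143.
Year 1: DB = ⌊$33,143 × 125%/8⌋ = $5,178; SL = ⌊$31,143/8⌋ = $3,892 → take DB $5,178. Book value $27,965.
Year 2: DB = ⌊$27,965 × 125%/8⌋ = $4,369; SL = ⌊$25,965/7⌋ = $3,709 → take DB $4,369. Book value $23,596.
Year 3: DB = ⌊$23,596 × 125%/8⌋ = $3,686; SL = ⌊$21,596/6⌋ = $3,599 → take DB $3,686. Book value $19,910.
Year 4: DB = ⌊$19,910 × 125%/8⌋ = $3,110; SL = ⌊$17,910/5⌋ = $3,582 → take SL $3,582. Book value $16,328.
Year 5: DB = ⌊$16,328 × 125%/8⌋ = $2,551; SL = ⌊$14,328/4⌋ = $3,582 → take SL $3,582. Book value $12,746.
Year 6: DB = ⌊$12,746 × 125%/8⌋ = $1,991; SL = ⌊$10,746/3⌋ = $3,582 → take SL $3,582. Book value $9,164.
Year 7: DB = ⌊$9,164 × 125%/8⌋ = $1,431; SL = ⌊$7,164/2⌋ = $3,582 → take SL $3,582. Book value $5,582.
Year 8 (final): $5,582 − $2,000 = $3,582. Book value $2,000.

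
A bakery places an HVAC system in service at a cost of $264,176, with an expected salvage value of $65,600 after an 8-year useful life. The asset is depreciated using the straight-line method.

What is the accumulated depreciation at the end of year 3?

Depreciable base = $264,176 − $65,600 = $198,576.
Annual expense = $198,576 / 8 = $24,822.
End of year 1: book value $239,354.
End of year 2: book value $214,532.
End of year 3: book value $189,710.
Accumulated through year 3 = $264,176 − $189,710 = $74,466.

$74,466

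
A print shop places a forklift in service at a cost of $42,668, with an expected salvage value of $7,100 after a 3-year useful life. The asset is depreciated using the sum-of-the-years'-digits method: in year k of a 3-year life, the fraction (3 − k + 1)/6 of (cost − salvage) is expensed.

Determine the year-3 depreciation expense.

$5,928

Depreciable base = $42,668 − $7,100 = $35,568.
Sum of the years' digits = 3+2+1 = 6.
Year 1: $35,568 × 3/6 = $17,784. Book value $24,884.
Year 2: $35,568 × 2/6 = $11,856. Book value $13,028.
Year 3: $35,568 × 1/6 = $5,928. Book value $7,100.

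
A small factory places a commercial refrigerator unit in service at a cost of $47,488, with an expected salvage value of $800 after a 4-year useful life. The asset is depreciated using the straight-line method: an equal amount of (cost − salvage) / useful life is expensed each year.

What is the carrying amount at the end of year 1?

Depreciable base = $47,488 − $800 = $46,688.
Annual expense = $46,688 / 4 = $11,672.
End of year 1: book value $35,816.

$35,816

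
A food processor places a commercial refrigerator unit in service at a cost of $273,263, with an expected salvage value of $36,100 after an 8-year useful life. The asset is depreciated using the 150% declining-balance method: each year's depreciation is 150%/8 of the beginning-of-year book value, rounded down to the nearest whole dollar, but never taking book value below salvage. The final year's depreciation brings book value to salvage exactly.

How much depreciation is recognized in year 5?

Depreciable base = $273,263 − $36,100 = $237,163.
Year 1: ⌊$273,263 × 150%/8⌋ = $51,236. Book value $222,027.
Year 2: ⌊$222,027 × 150%/8⌋ = $41,630. Book value $180,397.
Year 3: ⌊$180,397 × 150%/8⌋ = $33,824. Book value $146,573.
Year 4: ⌊$146,573 × 150%/8⌋ = $27,482. Book value $119,091.
Year 5: ⌊$119,091 × 150%/8⌋ = $22,329. Book value $96,762.

$22,329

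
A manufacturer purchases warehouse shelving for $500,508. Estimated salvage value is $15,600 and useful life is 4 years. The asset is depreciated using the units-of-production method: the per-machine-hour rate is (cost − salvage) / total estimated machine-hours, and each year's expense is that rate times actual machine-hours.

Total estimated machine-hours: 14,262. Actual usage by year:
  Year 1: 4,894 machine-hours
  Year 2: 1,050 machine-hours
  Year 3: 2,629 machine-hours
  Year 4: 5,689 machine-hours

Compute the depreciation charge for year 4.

$193,426

Depreciable base = $500,508 − $15,600 = $484,908.
Rate = $484,908 / 14,262 machine-hours = $34 per machine-hour.
Year 1: 4,894 × $34 = $166,396. Book value $334,112.
Year 2: 1,050 × $34 = $35,700. Book value $298,412.
Year 3: 2,629 × $34 = $89,386. Book value $209,026.
Year 4: 5,689 × $34 = $193,426. Book value $15,600.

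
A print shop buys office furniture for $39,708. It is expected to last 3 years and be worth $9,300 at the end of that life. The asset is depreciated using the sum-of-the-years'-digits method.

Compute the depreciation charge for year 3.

Depreciable base = $39,708 − $9,300 = $30,408.
Sum of the years' digits = 3+2+1 = 6.
Year 1: $30,408 × 3/6 = $15,204. Book value $24,504.
Year 2: $30,408 × 2/6 = $10,136. Book value $14,368.
Year 3: $30,408 × 1/6 = $5,068. Book value $9,300.

$5,068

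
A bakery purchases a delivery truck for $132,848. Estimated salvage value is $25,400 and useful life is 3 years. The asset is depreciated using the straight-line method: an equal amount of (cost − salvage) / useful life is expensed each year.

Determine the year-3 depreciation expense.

Depreciable base = $132,848 − $25,400 = $107,448.
Annual expense = $107,448 / 3 = $35,816.

$35,816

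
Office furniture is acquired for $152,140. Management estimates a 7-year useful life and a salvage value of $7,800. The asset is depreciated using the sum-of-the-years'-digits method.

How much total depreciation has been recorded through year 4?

Depreciable base = $152,140 − $7,800 = $144,340.
Sum of the years' digits = 7+6+5+4+3+2+1 = 28.
Year 1: $144,340 × 7/28 = $36,085. Book value $116,055.
Year 2: $144,340 × 6/28 = $30,930. Book value $85,125.
Year 3: $144,340 × 5/28 = $25,775. Book value $59,350.
Year 4: $144,340 × 4/28 = $20,620. Book value $38,730.
Accumulated through year 4 = $152,140 − $38,730 = $113,410.

$113,410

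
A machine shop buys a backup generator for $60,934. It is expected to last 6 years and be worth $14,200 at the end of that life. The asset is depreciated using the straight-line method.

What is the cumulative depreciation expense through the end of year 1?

$7,789

Depreciable base = $60,934 − $14,200 = $46,734.
Annual expense = $46,734 / 6 = $7,789.
End of year 1: book value $53,145.
Accumulated through year 1 = $60,934 − $53,145 = $7,789.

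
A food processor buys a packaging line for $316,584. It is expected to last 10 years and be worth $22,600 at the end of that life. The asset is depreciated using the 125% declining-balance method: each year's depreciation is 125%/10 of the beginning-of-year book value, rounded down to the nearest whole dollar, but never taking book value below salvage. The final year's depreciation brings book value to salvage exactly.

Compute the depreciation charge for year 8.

$15,540

Depreciable base = $316,584 − $22,600 = $293,984.
Year 1: ⌊$316,584 × 125%/10⌋ = $39,573. Book value $277,011.
Year 2: ⌊$277,011 × 125%/10⌋ = $34,626. Book value $242,385.
Year 3: ⌊$242,385 × 125%/10⌋ = $30,298. Book value $212,087.
Year 4: ⌊$212,087 × 125%/10⌋ = $26,510. Book value $185,577.
Year 5: ⌊$185,577 × 125%/10⌋ = $23,197. Book value $162,380.
Year 6: ⌊$162,380 × 125%/10⌋ = $20,297. Book value $142,083.
Year 7: ⌊$142,083 × 125%/10⌋ = $17,760. Book value $124,323.
Year 8: ⌊$124,323 × 125%/10⌋ = $15,540. Book value $108,783.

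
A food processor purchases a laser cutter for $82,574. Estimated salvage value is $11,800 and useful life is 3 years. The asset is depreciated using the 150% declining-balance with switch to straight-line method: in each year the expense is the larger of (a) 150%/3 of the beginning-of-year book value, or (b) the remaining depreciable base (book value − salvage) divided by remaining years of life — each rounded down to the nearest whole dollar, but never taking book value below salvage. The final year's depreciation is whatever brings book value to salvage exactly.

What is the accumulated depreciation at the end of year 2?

Depreciable base = $82,574 − $11,800 = $70,774.
Year 1: DB = ⌊$82,574 × 150%/3⌋ = $41,287; SL = ⌊$70,774/3⌋ = $23,591 → take DB $41,287. Book value $41,287.
Year 2: DB = ⌊$41,287 × 150%/3⌋ = $20,643; SL = ⌊$29,487/2⌋ = $14,743 → take DB $20,643. Book value $20,644.
Accumulated through year 2 = $82,574 − $20,644 = $61,930.

$61,930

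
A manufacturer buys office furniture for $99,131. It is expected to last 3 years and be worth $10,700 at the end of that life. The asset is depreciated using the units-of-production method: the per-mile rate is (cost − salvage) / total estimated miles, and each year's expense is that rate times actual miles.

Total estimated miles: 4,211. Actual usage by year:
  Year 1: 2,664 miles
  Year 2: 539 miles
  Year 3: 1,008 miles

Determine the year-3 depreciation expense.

$21,168

Depreciable base = $99,131 − $10,700 = $88,431.
Rate = $88,431 / 4,211 miles = $21 per mile.
Year 1: 2,664 × $21 = $55,944. Book value $43,187.
Year 2: 539 × $21 = $11,319. Book value $31,868.
Year 3: 1,008 × $21 = $21,168. Book value $10,700.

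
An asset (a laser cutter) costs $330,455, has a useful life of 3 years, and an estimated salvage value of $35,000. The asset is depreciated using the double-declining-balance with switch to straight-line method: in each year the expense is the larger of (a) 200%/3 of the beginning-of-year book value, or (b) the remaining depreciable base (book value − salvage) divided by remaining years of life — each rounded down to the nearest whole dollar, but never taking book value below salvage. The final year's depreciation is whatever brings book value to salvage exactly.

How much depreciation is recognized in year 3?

Depreciable base = $330,455 − $35,000 = $295,455.
Year 1: DB = ⌊$330,455 × 200%/3⌋ = $220,303; SL = ⌊$295,455/3⌋ = $98,485 → take DB $220,303. Book value $110,152.
Year 2: DB = ⌊$110,152 × 200%/3⌋ = $73,434; SL = ⌊$75,152/2⌋ = $37,576 → take DB $73,434. Book value $36,718.
Year 3 (final): $36,718 − $35,000 = $1,718. Book value $35,000.

$1,718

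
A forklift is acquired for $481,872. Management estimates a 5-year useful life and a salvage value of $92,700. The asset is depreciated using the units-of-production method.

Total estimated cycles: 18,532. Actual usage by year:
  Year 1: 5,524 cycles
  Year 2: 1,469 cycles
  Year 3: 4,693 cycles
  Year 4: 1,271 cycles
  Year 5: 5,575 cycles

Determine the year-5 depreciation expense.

Depreciable base = $481,872 − $92,700 = $389,172.
Rate = $389,172 / 18,532 cycles = $21 per cycle.
Year 1: 5,524 × $21 = $116,004. Book value $365,868.
Year 2: 1,469 × $21 = $30,849. Book value $335,019.
Year 3: 4,693 × $21 = $98,553. Book value $236,466.
Year 4: 1,271 × $21 = $26,691. Book value $209,775.
Year 5: 5,575 × $21 = $117,075. Book value $92,700.

$117,075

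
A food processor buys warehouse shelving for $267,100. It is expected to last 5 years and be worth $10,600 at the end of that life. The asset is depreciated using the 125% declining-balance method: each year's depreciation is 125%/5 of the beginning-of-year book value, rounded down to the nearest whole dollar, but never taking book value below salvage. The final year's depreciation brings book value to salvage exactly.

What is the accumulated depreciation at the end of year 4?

$182,587

Depreciable base = $267,100 − $10,600 = $256,500.
Year 1: ⌊$267,100 × 125%/5⌋ = $66,775. Book value $200,325.
Year 2: ⌊$200,325 × 125%/5⌋ = $50,081. Book value $150,244.
Year 3: ⌊$150,244 × 125%/5⌋ = $37,561. Book value $112,683.
Year 4: ⌊$112,683 × 125%/5⌋ = $28,170. Book value $84,513.
Accumulated through year 4 = $267,100 − $84,513 = $182,587.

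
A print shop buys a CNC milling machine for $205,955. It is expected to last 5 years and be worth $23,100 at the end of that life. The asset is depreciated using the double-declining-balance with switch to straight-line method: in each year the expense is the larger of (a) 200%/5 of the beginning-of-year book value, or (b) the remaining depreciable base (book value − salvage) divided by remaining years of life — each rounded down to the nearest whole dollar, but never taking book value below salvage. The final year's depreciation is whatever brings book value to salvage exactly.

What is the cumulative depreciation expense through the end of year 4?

Depreciable base = $205,955 − $23,100 = $182,855.
Year 1: DB = ⌊$205,955 × 200%/5⌋ = $82,382; SL = ⌊$182,855/5⌋ = $36,571 → take DB $82,382. Book value $123,573.
Year 2: DB = ⌊$123,573 × 200%/5⌋ = $49,429; SL = ⌊$100,473/4⌋ = $25,118 → take DB $49,429. Book value $74,144.
Year 3: DB = ⌊$74,144 × 200%/5⌋ = $29,657; SL = ⌊$51,044/3⌋ = $17,014 → take DB $29,657. Book value $44,487.
Year 4: DB = ⌊$44,487 × 200%/5⌋ = $17,794; SL = ⌊$21,387/2⌋ = $10,693 → take DB $17,794. Book value $26,693.
Accumulated through year 4 = $205,955 − $26,693 = $179,262.

$179,262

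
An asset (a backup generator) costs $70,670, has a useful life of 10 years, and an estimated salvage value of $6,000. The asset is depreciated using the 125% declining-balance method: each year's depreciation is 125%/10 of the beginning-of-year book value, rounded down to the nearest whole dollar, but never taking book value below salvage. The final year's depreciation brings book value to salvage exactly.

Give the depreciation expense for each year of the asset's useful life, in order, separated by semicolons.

$8,833; $7,729; $6,763; $5,918; $5,178; $4,531; $3,964; $3,469; $3,035; $15,250

Depreciable base = $70,670 − $6,000 = $64,670.
Year 1: ⌊$70,670 × 125%/10⌋ = $8,833. Book value $61,837.
Year 2: ⌊$61,837 × 125%/10⌋ = $7,729. Book value $54,108.
Year 3: ⌊$54,108 × 125%/10⌋ = $6,763. Book value $47,345.
Year 4: ⌊$47,345 × 125%/10⌋ = $5,918. Book value $41,427.
Year 5: ⌊$41,427 × 125%/10⌋ = $5,178. Book value $36,249.
Year 6: ⌊$36,249 × 125%/10⌋ = $4,531. Book value $31,718.
Year 7: ⌊$31,718 × 125%/10⌋ = $3,964. Book value $27,754.
Year 8: ⌊$27,754 × 125%/10⌋ = $3,469. Book value $24,285.
Year 9: ⌊$24,285 × 125%/10⌋ = $3,035. Book value $21,250.
Year 10 (final): $21,250 − $6,000 = $15,250. Book value $6,000.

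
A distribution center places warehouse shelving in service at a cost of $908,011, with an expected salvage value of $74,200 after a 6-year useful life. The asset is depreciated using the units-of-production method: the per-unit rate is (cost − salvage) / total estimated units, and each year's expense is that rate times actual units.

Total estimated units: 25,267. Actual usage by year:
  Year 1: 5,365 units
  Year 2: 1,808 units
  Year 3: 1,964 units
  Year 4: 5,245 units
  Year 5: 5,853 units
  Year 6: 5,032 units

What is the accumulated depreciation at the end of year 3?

Depreciable base = $908,011 − $74,200 = $833,811.
Rate = $833,811 / 25,267 units = $33 per unit.
Year 1: 5,365 × $33 = $177,045. Book value $730,966.
Year 2: 1,808 × $33 = $59,664. Book value $671,302.
Year 3: 1,964 × $33 = $64,812. Book value $606,490.
Accumulated through year 3 = $908,011 − $606,490 = $301,521.

$301,521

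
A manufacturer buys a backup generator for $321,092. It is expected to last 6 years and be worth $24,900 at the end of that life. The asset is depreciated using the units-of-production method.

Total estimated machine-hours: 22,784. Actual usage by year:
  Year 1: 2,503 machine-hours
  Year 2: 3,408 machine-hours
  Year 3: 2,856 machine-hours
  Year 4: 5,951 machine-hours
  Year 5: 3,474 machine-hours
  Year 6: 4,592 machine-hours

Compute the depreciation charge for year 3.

$37,128

Depreciable base = $321,092 − $24,900 = $296,192.
Rate = $296,192 / 22,784 machine-hours = $13 per machine-hour.
Year 1: 2,503 × $13 = $32,539. Book value $288,553.
Year 2: 3,408 × $13 = $44,304. Book value $244,249.
Year 3: 2,856 × $13 = $37,128. Book value $207,121.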